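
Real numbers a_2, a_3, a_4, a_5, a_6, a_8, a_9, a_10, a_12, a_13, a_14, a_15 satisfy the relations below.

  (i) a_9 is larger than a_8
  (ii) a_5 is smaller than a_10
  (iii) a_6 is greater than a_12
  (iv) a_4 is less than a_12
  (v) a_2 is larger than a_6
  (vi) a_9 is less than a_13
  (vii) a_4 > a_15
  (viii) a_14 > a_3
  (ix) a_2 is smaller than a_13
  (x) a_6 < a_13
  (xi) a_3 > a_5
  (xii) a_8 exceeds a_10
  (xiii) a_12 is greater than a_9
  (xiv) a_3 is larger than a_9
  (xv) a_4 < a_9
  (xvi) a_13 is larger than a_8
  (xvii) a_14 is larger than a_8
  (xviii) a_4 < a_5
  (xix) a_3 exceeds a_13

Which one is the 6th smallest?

The consecutive relations fix a unique order: a_15 < a_4 < a_5 < a_10 < a_8 < a_9 < a_12 < a_6 < a_2 < a_13 < a_3 < a_14.
The 6th smallest is a_9.

a_9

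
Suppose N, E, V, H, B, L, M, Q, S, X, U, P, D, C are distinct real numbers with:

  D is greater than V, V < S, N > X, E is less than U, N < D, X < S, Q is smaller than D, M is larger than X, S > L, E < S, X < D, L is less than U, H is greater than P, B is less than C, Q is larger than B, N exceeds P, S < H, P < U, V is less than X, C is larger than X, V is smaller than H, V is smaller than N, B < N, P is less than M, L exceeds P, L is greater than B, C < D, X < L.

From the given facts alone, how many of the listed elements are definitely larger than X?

8

From X the given relations immediately reach M, L, S, N, C, D.
From those, U, H — 8 in total.
No other element is forced above X by the given relations, so the count is 8.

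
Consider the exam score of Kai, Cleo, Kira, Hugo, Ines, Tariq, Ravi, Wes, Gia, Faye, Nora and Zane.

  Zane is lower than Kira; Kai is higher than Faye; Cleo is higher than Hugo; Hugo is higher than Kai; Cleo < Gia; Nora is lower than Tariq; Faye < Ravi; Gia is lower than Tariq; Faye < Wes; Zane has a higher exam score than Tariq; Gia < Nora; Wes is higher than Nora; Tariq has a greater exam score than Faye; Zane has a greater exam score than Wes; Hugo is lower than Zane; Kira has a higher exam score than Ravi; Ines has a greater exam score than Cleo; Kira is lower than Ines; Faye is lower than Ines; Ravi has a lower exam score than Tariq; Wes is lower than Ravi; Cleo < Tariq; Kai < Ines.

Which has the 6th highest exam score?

Chaining the given pairs: Faye < Kai < Hugo < Cleo < Gia < Nora < Wes < Ravi < Tariq < Zane < Kira < Ines.
Counting 6 from the largest end gives Wes.

Wes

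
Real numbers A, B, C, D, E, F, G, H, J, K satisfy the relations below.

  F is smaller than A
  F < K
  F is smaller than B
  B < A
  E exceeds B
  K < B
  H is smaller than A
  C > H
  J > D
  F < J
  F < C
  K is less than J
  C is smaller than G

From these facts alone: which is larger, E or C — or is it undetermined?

Following every chain through E: below E we get F, K, B.
C is not reached, and no chain runs the other way from C to E.
So the given relations leave the order of E and C undetermined.

undetermined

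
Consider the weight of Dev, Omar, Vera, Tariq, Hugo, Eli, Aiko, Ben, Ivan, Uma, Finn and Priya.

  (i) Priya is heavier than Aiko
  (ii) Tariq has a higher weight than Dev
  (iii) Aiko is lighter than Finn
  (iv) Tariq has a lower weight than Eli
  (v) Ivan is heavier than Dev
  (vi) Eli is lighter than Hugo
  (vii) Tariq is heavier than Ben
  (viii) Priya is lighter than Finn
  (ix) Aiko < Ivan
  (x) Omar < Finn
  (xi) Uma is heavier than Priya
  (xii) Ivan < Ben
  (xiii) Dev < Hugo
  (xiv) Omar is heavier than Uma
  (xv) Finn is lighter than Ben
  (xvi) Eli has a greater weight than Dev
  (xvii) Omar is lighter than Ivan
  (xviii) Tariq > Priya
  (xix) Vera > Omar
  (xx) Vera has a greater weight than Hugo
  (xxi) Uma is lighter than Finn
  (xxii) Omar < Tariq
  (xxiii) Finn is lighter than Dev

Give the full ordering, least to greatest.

Aiko < Priya < Uma < Omar < Finn < Dev < Ivan < Ben < Tariq < Eli < Hugo < Vera

Each adjacent pair is fixed by a given relation: Aiko < Priya; Priya < Uma; Uma < Omar; Omar < Finn; Finn < Dev; Dev < Ivan; Ivan < Ben; Ben < Tariq; Tariq < Eli; Eli < Hugo; Hugo < Vera. Chaining them end to end gives the full order.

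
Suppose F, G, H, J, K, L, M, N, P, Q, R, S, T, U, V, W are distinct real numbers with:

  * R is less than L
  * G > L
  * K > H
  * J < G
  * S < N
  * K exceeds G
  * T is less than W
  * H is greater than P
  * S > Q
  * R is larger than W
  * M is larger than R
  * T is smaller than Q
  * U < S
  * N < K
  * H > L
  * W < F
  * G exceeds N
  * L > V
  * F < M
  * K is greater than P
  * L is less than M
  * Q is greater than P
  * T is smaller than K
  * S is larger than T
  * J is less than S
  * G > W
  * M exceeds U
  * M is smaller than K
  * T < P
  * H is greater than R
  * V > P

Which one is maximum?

K

T is not greatest since T < W; W is not greatest since W < G; U is not greatest since U < S; P is not greatest since P < Q; R is not greatest since R < L; V is not greatest since V < L; Q is not greatest since Q < S; F is not greatest since F < M; J is not greatest since J < G; L is not greatest since L < G; S is not greatest since S < N; H is not greatest since H < K; M is not greatest since M < K; N is not greatest since N < G; G is not greatest since G < K.
Only K has nothing above it, so K is the maximum.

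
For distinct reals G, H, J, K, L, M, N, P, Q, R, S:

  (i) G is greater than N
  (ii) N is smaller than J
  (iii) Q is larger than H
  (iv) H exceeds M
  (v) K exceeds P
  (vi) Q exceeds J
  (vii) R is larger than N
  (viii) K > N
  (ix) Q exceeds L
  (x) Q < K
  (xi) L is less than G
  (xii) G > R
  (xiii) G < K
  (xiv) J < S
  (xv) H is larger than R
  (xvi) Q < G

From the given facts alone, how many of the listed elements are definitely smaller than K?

The elements the relations force below K are M, N, J, R, L, H, Q, G, P — no chain reaches any other.
That is 9.

9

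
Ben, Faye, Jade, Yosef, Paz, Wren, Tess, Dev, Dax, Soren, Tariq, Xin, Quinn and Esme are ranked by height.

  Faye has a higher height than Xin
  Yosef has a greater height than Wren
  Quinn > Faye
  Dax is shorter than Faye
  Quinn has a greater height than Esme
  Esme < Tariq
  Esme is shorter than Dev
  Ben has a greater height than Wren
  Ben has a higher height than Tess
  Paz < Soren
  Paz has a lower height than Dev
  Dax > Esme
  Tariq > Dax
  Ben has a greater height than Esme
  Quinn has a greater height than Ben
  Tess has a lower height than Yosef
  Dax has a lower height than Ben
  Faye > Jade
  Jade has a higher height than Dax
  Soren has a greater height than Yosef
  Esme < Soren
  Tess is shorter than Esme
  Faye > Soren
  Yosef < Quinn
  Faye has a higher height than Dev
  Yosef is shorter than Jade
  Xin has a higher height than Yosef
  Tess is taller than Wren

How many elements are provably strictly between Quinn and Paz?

Chaining upward from Paz reaches: Dev, Soren, Faye.
Chaining downward from Quinn reaches: Wren, Tess, Yosef, Esme, Dax, Ben, Dev, Jade, Soren, Xin, Faye.
Strictly between Paz and Quinn are those in both lists: Dev, Soren, Faye — 3 elements.

3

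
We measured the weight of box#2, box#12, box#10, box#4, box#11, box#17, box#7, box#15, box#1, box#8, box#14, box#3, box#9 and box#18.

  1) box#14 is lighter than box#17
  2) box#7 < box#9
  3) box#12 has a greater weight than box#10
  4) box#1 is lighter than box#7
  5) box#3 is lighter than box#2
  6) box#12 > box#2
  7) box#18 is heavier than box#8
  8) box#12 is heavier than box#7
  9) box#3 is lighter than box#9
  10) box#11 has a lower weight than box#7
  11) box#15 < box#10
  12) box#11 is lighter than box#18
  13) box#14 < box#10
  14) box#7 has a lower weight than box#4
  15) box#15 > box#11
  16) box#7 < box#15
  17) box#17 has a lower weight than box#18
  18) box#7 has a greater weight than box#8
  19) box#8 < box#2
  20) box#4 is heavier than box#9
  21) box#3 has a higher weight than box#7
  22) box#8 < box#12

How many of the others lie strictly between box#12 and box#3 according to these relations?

1

Chaining upward from box#3 reaches: box#9, box#2, box#4.
Chaining downward from box#12 reaches: box#1, box#11, box#8, box#7, box#15, box#14, box#10, box#2.
Strictly between box#3 and box#12 are those in both lists: box#2 — 1 element.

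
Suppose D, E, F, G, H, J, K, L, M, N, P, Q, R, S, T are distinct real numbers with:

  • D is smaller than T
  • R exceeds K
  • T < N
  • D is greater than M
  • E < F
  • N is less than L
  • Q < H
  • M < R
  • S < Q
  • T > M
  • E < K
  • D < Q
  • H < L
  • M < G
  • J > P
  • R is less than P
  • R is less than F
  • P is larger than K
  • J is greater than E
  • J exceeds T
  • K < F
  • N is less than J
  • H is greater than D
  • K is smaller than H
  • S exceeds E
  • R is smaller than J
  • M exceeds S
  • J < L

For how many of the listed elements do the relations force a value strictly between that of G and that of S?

Chaining upward from S reaches: M, D, T, N, Q, R, P, H, J, L, F.
Chaining downward from G reaches: E, M.
Strictly between S and G are those in both lists: M — 1 element.

1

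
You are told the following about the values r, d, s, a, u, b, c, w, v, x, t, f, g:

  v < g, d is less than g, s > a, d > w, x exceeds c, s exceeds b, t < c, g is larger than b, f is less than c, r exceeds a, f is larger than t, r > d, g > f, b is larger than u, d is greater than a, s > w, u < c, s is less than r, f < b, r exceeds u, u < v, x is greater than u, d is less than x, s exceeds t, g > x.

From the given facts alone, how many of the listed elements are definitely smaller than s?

6

The elements the relations force below s are a, t, u, f, w, b — no chain reaches any other.
That is 6.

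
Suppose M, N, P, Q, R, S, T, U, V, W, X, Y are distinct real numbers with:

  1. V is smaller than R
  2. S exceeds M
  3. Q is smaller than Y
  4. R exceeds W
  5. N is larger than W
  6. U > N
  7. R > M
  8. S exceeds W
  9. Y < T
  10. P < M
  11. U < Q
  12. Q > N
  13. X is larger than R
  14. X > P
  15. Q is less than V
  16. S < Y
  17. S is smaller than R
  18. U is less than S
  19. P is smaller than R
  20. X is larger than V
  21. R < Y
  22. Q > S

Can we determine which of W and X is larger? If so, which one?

X

The relevant relations are W < N; N < U; U < S; S < Q; Q < V; V < R; R < X.
Together: W < N < U < S < Q < V < R < X.
So X is larger.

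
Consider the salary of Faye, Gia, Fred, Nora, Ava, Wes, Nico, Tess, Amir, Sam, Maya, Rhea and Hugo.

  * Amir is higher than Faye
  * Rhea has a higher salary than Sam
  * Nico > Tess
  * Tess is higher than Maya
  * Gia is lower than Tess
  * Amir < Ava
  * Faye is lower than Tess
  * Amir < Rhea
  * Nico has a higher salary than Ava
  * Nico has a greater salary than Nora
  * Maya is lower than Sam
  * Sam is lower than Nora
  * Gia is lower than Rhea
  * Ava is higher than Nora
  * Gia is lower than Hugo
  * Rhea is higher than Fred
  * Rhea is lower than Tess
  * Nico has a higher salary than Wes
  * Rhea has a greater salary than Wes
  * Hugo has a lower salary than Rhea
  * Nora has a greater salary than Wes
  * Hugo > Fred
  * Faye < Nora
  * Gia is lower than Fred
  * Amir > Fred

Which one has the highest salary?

Nico

Wes is not greatest since Wes < Rhea; Maya is not greatest since Maya < Tess; Gia is not greatest since Gia < Tess; Fred is not greatest since Fred < Hugo; Faye is not greatest since Faye < Nora; Amir is not greatest since Amir < Ava; Hugo is not greatest since Hugo < Rhea; Sam is not greatest since Sam < Nora; Rhea is not greatest since Rhea < Tess; Nora is not greatest since Nora < Ava; Ava is not greatest since Ava < Nico; Tess is not greatest since Tess < Nico.
Only Nico has nothing above it, so Nico is the highest salary.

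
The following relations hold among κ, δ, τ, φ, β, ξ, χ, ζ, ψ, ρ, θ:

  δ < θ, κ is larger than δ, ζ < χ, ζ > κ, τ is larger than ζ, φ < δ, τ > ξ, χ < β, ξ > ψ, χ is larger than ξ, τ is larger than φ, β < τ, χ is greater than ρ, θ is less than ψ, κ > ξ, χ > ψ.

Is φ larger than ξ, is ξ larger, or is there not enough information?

ξ

The relevant relations are φ < δ; δ < θ; θ < ψ; ψ < ξ.
Together: φ < δ < θ < ψ < ξ.
So ξ is larger.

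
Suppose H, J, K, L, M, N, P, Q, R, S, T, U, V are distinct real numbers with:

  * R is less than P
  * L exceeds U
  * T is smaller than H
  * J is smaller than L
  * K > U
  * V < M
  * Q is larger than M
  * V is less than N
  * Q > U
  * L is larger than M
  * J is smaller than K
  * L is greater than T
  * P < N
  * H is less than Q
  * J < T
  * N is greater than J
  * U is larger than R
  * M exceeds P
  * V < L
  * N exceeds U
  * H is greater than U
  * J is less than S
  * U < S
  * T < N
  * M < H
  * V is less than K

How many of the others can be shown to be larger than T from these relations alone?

4

Directly above T: L, N, H.
One step further: Q (4 so far).
No other element is forced above T by the given relations, so the count is 4.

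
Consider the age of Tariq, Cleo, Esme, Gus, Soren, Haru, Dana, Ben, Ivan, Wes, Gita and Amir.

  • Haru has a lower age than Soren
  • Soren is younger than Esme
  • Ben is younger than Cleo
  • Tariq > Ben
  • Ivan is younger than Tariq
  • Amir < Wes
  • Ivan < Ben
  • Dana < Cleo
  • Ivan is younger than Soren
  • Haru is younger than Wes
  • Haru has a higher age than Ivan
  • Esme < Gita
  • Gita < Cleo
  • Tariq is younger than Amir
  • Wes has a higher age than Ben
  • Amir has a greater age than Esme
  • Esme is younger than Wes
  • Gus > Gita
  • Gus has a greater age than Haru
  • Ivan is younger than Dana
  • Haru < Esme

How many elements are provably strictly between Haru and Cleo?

3

The relations place Haru below Cleo. An element lies strictly between them when it is forced above Haru and also forced below Cleo.
Above Haru: {Soren, Esme, Gita, Amir, Gus, Wes}. Below Cleo: {Ivan, Ben, Dana, Soren, Esme, Gita}.
Intersection: {Soren, Esme, Gita} — 3.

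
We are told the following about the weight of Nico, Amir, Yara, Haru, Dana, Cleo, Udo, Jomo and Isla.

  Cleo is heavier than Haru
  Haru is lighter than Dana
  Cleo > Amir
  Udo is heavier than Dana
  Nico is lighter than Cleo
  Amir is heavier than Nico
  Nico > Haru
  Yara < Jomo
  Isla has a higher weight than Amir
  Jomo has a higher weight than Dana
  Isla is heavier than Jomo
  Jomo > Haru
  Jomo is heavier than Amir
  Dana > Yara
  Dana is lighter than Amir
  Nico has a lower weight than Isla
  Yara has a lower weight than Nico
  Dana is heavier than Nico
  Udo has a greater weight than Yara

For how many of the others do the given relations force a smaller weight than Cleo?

From Cleo the given relations immediately reach Haru, Nico, Amir.
From those, Yara, Dana — 5 in total.
Nothing else is reachable below Cleo; 5 in all.

5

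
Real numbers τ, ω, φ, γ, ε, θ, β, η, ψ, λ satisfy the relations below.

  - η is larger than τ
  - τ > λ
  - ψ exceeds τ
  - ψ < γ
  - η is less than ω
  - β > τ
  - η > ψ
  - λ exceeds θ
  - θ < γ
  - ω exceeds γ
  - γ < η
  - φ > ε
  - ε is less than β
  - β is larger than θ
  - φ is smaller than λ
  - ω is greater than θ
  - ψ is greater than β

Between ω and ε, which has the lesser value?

ε

Chaining the given relations: ε < φ < λ < τ < β < ψ < γ < η < ω.
So ε < ω; ε is the smaller of the two.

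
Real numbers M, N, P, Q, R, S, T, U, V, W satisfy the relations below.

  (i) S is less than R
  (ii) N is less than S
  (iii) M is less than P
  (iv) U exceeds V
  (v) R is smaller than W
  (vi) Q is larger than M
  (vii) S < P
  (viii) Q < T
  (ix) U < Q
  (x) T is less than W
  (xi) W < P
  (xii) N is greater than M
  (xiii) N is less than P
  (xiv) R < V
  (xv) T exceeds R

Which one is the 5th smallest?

V

The consecutive relations fix a unique order: M < N < S < R < V < U < Q < T < W < P.
The 5th smallest is V.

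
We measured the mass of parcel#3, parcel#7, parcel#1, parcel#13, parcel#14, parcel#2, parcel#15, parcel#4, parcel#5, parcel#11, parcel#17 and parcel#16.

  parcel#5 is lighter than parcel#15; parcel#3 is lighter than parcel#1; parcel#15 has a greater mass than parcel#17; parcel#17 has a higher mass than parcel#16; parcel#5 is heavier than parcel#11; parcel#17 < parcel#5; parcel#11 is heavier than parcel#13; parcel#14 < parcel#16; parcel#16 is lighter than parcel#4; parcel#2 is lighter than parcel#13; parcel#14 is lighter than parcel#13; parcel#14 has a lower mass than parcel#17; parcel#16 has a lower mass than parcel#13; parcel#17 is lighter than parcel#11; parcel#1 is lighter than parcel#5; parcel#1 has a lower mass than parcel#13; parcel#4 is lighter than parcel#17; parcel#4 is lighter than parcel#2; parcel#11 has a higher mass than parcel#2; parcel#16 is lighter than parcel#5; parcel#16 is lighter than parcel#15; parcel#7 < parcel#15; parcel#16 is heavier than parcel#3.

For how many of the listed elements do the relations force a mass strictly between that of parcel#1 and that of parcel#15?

3

Chaining upward from parcel#1 reaches: parcel#13, parcel#11, parcel#5.
Chaining downward from parcel#15 reaches: parcel#14, parcel#3, parcel#7, parcel#16, parcel#4, parcel#17, parcel#2, parcel#13, parcel#11, parcel#5.
Strictly between parcel#1 and parcel#15 are those in both lists: parcel#13, parcel#11, parcel#5 — 3 elements.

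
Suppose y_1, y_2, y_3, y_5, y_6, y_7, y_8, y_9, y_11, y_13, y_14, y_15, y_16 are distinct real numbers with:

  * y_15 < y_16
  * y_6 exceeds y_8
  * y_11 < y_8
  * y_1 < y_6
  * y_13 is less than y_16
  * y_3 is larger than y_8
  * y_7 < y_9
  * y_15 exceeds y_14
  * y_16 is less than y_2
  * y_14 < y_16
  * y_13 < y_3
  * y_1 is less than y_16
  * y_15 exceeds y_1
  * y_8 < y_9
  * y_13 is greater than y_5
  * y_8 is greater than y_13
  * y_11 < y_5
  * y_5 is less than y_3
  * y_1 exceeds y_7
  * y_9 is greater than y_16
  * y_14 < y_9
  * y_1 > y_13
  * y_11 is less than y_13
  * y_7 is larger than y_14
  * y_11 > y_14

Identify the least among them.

y_14

Chaining upward from y_14: directly above it, y_11, y_7, y_15, y_16, y_9; then y_5, y_13, y_1, y_8, y_2; then y_3, y_6.
That covers every other element, and nothing is given below y_14, so y_14 is the least.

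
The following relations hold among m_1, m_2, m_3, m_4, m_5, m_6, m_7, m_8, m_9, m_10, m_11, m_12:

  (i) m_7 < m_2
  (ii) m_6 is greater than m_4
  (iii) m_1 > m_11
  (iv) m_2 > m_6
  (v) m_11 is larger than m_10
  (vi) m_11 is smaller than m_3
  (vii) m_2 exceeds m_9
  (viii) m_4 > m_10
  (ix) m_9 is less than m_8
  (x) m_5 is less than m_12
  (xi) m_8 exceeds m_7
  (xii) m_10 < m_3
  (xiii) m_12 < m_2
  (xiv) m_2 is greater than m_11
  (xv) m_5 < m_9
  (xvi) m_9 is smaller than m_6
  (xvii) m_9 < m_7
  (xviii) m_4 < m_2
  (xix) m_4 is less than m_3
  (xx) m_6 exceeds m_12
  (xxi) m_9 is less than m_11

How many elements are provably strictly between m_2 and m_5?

The relations place m_5 below m_2. An element lies strictly between them when it is forced above m_5 and also forced below m_2.
Above m_5: {m_9, m_11, m_12, m_7, m_1, m_3, m_8, m_6}. Below m_2: {m_10, m_9, m_11, m_12, m_7, m_4, m_6}.
Intersection: {m_9, m_11, m_12, m_7, m_6} — 5.

5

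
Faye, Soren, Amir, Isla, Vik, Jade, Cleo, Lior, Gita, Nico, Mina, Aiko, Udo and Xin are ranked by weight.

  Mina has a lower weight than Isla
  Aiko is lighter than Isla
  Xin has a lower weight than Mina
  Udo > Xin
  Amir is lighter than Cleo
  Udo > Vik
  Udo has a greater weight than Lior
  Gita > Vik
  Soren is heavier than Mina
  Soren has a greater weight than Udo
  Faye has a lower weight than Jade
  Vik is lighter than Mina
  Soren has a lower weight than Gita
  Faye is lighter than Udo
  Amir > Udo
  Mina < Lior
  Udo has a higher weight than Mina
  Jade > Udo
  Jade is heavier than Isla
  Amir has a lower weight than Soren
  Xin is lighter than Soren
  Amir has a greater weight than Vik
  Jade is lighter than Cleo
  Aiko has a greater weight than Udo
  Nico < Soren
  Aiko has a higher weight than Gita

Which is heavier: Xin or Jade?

Xin < Mina and Mina < Lior give Xin < Lior.
Then Lior < Udo extends the chain to Udo.
With Udo < Amir: Xin < Mina < Lior < Udo < Amir.
Then Amir < Soren extends the chain to Soren.
Then Soren < Gita extends the chain to Gita.
With Gita < Aiko: Xin < Mina < Lior < Udo < Amir < Soren < Gita < Aiko.
With Aiko < Isla: Xin < Mina < Lior < Udo < Amir < Soren < Gita < Aiko < Isla.
With Isla < Jade: Xin < Mina < Lior < Udo < Amir < Soren < Gita < Aiko < Isla < Jade.
So Xin < Jade; Jade is the heavier of the two.

Jade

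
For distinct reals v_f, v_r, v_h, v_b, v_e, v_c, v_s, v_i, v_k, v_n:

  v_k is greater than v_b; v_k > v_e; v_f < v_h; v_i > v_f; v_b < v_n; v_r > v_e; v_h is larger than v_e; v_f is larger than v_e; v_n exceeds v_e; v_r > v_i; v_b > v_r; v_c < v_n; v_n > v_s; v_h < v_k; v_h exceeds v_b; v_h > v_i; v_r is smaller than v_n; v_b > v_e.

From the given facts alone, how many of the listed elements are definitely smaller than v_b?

Directly below v_b: v_e, v_r.
One step further: v_i (3 so far).
One step further: v_f (4 so far).
No other element is forced below v_b by the given relations, so the count is 4.

4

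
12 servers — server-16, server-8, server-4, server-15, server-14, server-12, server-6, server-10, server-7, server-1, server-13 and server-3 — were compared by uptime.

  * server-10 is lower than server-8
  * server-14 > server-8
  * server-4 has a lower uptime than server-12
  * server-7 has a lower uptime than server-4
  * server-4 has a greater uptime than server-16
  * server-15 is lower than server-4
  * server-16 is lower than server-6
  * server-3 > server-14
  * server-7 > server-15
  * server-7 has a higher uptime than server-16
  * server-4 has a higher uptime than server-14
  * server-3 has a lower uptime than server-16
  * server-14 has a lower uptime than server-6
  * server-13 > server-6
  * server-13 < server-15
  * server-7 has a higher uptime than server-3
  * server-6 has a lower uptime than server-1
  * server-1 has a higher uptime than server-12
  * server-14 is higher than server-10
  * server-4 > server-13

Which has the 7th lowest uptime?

server-13

The consecutive relations fix a unique order: server-10 < server-8 < server-14 < server-3 < server-16 < server-6 < server-13 < server-15 < server-7 < server-4 < server-12 < server-1.
Counting 7 from the smallest end gives server-13.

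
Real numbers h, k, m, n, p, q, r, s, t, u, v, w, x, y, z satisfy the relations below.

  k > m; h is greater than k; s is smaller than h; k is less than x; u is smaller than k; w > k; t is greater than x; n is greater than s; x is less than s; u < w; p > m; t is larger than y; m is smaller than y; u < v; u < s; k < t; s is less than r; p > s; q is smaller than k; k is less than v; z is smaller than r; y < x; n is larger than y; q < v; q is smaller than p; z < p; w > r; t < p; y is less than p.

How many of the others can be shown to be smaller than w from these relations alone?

The elements the relations force below w are u, q, m, y, k, x, z, s, r — no chain reaches any other.
That is 9.

9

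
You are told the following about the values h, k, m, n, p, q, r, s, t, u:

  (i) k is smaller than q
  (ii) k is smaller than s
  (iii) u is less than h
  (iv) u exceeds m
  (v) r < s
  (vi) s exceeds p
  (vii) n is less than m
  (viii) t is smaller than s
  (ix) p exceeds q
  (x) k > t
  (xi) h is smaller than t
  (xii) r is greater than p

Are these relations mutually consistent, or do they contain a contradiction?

consistent

The single ordering n < m < u < h < t < k < q < p < r < s satisfies every listed relation, so no contradiction arises.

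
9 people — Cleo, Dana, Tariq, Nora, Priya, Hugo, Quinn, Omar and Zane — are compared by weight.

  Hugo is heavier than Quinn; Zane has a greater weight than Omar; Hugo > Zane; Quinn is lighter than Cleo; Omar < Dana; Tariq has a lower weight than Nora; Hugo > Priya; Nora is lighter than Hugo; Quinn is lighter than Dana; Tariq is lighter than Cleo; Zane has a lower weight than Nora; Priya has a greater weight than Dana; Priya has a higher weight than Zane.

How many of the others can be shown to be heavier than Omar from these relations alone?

The elements the relations force above Omar are Zane, Nora, Dana, Priya, Hugo — no chain reaches any other.
That is 5.

5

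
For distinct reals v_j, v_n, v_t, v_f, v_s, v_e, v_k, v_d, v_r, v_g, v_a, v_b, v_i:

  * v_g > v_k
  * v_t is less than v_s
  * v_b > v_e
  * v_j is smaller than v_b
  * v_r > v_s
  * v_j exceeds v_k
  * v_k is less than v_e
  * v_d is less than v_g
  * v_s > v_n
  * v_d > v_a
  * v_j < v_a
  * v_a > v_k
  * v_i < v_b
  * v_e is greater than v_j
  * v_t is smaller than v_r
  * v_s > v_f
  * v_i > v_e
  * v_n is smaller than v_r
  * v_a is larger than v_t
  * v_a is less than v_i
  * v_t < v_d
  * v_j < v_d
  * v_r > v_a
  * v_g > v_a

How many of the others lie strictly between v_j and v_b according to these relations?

Chaining upward from v_j reaches: v_a, v_d, v_e, v_i, v_g, v_r.
Chaining downward from v_b reaches: v_k, v_t, v_a, v_e, v_i.
Strictly between v_j and v_b are those in both lists: v_a, v_e, v_i — 3 elements.

3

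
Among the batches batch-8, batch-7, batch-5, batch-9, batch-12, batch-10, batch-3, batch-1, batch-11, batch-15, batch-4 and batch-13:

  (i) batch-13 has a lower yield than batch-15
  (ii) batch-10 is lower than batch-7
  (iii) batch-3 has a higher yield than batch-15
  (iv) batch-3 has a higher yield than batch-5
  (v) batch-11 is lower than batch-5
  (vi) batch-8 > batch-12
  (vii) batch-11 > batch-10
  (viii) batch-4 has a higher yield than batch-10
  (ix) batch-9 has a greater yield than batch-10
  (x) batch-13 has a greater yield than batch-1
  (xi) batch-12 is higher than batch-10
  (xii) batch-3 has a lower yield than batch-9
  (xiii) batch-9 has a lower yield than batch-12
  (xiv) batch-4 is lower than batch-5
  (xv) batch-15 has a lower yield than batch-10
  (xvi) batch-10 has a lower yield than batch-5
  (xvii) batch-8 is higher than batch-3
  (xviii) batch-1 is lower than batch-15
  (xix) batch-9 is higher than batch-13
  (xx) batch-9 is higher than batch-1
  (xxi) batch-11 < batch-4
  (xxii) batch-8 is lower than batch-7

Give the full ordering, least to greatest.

batch-1 < batch-13 < batch-15 < batch-10 < batch-11 < batch-4 < batch-5 < batch-3 < batch-9 < batch-12 < batch-8 < batch-7

Each adjacent pair is fixed by a given relation: batch-1 < batch-13; batch-13 < batch-15; batch-15 < batch-10; batch-10 < batch-11; batch-11 < batch-4; batch-4 < batch-5; batch-5 < batch-3; batch-3 < batch-9; batch-9 < batch-12; batch-12 < batch-8; batch-8 < batch-7. Chaining them end to end gives the full order.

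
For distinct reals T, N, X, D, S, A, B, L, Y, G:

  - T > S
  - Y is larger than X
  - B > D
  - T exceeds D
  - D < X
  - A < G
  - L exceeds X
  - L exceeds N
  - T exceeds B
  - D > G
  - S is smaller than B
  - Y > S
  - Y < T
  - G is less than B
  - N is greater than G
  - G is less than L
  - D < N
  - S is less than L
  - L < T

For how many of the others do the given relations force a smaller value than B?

4

From B the given relations immediately reach G, D, S.
From those, A — 4 in total.
Nothing else is reachable below B; 4 in all.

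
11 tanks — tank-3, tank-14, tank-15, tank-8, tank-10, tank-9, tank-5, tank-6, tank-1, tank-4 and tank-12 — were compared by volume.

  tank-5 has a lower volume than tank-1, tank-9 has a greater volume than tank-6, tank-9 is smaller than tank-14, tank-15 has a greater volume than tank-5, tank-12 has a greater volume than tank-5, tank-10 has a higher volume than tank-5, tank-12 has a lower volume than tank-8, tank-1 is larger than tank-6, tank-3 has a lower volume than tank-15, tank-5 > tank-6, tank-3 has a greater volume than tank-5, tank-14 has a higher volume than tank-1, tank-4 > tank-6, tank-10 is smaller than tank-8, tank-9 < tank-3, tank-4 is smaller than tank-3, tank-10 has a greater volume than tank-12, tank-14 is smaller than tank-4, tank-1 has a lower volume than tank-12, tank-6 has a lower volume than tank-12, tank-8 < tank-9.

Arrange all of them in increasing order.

Nothing is placed below tank-6, so it is least; from there tank-6 < tank-5; tank-5 < tank-1; tank-1 < tank-12; tank-12 < tank-10; tank-10 < tank-8; tank-8 < tank-9; tank-9 < tank-14; tank-14 < tank-4; tank-4 < tank-3; tank-3 < tank-15, each given directly.

tank-6 < tank-5 < tank-1 < tank-12 < tank-10 < tank-8 < tank-9 < tank-14 < tank-4 < tank-3 < tank-15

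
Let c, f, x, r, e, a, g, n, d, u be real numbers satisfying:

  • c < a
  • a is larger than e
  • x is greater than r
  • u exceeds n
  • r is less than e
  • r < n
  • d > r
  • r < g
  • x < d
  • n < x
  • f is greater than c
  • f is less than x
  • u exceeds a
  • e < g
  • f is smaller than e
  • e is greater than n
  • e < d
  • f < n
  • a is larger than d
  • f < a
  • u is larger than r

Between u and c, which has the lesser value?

c

c < f and f < n give c < n.
With n < x: c < f < n < x.
Then x < d extends the chain to d.
With d < a: c < f < n < x < d < a.
With a < u: c < f < n < x < d < a < u.
So c < u; c is the smaller of the two.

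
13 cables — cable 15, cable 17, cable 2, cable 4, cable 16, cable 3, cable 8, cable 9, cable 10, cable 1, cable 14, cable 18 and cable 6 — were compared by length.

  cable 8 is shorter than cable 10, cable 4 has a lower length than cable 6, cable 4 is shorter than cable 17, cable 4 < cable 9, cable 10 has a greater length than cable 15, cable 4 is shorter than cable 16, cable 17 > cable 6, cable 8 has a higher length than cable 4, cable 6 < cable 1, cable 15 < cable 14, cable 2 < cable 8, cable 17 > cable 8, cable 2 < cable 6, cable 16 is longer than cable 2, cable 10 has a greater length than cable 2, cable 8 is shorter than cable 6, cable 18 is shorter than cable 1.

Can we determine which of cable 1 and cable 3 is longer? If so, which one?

Following every chain through cable 3: nothing is chained to cable 3.
cable 1 is not reached, and no chain runs the other way from cable 1 to cable 3.
So the given relations leave the order of cable 3 and cable 1 undetermined.

undetermined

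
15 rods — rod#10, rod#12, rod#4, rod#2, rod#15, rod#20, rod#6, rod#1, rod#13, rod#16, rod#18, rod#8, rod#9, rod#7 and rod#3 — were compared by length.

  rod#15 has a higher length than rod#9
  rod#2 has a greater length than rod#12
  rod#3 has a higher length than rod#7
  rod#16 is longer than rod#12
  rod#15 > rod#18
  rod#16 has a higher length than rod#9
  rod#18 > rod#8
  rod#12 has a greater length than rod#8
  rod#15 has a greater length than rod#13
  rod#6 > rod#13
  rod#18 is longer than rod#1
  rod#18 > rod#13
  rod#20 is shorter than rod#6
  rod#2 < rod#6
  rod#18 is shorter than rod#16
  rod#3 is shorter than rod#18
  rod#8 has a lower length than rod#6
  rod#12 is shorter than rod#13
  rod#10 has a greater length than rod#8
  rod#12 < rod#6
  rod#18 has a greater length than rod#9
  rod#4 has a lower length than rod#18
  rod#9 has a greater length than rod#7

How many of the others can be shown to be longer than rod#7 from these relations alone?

5

The elements the relations force above rod#7 are rod#9, rod#3, rod#18, rod#15, rod#16 — no chain reaches any other.
That is 5.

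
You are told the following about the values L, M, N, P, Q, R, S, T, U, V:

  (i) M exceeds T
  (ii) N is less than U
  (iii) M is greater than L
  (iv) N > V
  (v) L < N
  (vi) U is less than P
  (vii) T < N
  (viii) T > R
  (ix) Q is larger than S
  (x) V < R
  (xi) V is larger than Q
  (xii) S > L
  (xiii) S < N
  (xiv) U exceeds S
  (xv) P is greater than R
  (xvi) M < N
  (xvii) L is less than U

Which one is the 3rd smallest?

The consecutive relations fix a unique order: L < S < Q < V < R < T < M < N < U < P.
Counting 3 from the smallest end gives Q.

Q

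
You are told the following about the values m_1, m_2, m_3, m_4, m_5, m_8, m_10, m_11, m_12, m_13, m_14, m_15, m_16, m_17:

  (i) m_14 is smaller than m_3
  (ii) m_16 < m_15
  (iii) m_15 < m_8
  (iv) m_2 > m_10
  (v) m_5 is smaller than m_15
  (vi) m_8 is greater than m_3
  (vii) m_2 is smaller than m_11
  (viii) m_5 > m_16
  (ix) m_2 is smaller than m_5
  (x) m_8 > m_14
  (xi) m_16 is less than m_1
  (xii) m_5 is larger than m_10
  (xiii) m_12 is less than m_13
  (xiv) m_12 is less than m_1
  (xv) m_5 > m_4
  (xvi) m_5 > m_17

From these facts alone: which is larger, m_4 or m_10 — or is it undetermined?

undetermined

Following every chain through m_10: above m_10 we get m_2, m_5, m_11, m_15, m_8.
m_4 is not reached, and no chain runs the other way from m_4 to m_10.
So the given relations leave the order of m_10 and m_4 undetermined.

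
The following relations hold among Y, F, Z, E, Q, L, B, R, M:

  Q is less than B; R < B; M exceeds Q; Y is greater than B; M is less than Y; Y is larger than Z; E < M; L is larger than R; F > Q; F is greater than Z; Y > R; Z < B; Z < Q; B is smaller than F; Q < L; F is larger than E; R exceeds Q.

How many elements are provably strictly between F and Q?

The relations place Q below F. An element lies strictly between them when it is forced above Q and also forced below F.
Above Q: {R, M, B, Y, L}. Below F: {Z, E, R, B}.
Intersection: {R, B} — 2.

2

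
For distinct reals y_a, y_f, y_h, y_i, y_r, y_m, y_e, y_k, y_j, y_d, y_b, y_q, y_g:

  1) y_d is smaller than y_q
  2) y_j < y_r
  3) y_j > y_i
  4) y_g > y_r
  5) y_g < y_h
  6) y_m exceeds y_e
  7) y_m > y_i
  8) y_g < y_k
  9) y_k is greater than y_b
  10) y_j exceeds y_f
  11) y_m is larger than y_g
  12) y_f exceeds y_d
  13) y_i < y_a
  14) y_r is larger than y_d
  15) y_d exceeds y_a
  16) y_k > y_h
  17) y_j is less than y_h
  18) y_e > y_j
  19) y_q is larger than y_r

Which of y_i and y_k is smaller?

y_i

Chaining the given relations: y_i < y_a < y_d < y_f < y_j < y_r < y_g < y_h < y_k.
So y_i < y_k; y_i is the smaller of the two.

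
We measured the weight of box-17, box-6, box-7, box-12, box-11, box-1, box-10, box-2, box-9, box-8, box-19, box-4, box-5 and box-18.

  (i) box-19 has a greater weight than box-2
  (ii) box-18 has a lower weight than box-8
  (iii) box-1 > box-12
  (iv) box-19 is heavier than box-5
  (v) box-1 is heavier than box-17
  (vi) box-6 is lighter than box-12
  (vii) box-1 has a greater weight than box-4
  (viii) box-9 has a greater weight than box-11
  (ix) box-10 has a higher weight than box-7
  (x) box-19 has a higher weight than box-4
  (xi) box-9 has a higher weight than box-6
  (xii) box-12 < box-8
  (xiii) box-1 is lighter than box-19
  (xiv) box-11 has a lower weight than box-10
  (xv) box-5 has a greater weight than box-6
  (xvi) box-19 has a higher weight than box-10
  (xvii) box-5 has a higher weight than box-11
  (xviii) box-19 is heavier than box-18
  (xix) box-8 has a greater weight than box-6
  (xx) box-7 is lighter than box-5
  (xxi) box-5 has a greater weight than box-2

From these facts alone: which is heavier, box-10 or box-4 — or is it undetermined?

undetermined

Following every chain through box-10: above box-10 we get box-19; below box-10 we get box-11, box-7.
box-4 is not reached, and no chain runs the other way from box-4 to box-10.
So the given relations leave the order of box-10 and box-4 undetermined.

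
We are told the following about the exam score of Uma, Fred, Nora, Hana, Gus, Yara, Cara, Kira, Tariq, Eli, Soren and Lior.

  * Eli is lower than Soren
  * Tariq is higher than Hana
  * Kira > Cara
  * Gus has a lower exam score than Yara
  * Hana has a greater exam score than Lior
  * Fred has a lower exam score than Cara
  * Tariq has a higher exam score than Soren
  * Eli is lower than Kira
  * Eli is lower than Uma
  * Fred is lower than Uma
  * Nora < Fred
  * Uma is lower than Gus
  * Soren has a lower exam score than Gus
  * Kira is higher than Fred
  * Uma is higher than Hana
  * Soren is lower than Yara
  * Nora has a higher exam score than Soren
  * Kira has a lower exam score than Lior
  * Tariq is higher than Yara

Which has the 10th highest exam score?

Chaining the given pairs: Eli < Soren < Nora < Fred < Cara < Kira < Lior < Hana < Uma < Gus < Yara < Tariq.
The 10th largest is Nora.

Nora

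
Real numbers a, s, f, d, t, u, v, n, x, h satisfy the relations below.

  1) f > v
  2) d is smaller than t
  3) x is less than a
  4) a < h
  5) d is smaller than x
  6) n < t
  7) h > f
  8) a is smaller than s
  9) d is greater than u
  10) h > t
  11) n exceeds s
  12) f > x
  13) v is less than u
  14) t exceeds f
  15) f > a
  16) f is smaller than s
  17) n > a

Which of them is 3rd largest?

n

The consecutive relations fix a unique order: v < u < d < x < a < f < s < n < t < h.
The 3rd largest is n.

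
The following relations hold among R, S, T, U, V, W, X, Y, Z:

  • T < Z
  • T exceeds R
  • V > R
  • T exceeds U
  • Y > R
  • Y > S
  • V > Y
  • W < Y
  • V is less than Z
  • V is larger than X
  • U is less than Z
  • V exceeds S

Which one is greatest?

X is not greatest since X < V; W is not greatest since W < Y; U is not greatest since U < T; S is not greatest since S < V; R is not greatest since R < V; Y is not greatest since Y < V; V is not greatest since V < Z; T is not greatest since T < Z.
Only Z has nothing above it, so Z is the greatest.

Z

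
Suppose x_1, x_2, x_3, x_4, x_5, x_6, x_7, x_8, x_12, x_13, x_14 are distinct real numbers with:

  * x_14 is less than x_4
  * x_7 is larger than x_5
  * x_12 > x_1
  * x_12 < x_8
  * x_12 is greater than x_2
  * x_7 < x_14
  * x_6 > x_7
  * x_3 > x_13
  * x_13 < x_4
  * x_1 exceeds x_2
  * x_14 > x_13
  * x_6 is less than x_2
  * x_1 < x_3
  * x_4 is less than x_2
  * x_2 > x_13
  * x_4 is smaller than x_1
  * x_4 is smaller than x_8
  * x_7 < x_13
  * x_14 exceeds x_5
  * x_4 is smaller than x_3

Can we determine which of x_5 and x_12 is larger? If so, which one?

x_12

Following the relations from x_5: x_5 < x_7 < x_13 < x_14 < x_4 < x_2 < x_1 < x_12.
So x_12 is larger.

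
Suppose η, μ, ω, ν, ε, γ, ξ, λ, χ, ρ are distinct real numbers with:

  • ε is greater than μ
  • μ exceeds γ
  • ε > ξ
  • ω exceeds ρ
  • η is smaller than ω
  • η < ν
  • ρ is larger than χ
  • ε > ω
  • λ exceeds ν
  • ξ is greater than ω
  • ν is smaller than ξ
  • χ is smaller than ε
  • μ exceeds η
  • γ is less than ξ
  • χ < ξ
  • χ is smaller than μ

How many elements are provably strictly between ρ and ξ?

The relations place ρ below ξ. An element lies strictly between them when it is forced above ρ and also forced below ξ.
Above ρ: {ω, ε}. Below ξ: {η, ν, χ, γ, ω}.
Intersection: {ω} — 1.

1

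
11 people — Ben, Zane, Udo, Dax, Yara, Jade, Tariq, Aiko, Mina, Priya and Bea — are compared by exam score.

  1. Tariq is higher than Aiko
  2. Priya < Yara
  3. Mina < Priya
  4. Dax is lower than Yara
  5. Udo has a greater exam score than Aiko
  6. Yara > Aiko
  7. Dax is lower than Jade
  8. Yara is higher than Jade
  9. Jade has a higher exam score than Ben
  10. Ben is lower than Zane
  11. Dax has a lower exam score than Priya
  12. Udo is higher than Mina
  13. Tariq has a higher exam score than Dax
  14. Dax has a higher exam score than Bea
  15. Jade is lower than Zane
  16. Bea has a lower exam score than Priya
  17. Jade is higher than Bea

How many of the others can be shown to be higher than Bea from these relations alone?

6

The elements the relations force above Bea are Dax, Priya, Jade, Tariq, Yara, Zane — no chain reaches any other.
That is 6.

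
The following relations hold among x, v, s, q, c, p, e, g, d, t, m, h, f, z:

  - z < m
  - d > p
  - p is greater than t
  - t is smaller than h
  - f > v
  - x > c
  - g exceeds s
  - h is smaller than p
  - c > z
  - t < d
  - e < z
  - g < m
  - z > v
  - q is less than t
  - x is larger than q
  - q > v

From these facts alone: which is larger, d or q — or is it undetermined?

Chaining the given relations: q < t < h < p < d.
So d is larger.

d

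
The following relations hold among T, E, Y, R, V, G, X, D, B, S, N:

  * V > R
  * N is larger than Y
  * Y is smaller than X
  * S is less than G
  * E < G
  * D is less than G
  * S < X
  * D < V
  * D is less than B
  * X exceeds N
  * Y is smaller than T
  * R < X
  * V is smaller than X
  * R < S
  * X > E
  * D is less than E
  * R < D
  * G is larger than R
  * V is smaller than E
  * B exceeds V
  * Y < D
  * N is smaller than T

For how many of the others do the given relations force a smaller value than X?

From X the given relations immediately reach R, Y, V, E, S, N.
From those, D — 7 in total.
Nothing else is reachable below X; 7 in all.

7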